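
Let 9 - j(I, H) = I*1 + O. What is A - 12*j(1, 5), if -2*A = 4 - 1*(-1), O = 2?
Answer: -149/2 ≈ -74.500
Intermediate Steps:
j(I, H) = 7 - I (j(I, H) = 9 - (I*1 + 2) = 9 - (I + 2) = 9 - (2 + I) = 9 + (-2 - I) = 7 - I)
A = -5/2 (A = -(4 - 1*(-1))/2 = -(4 + 1)/2 = -½*5 = -5/2 ≈ -2.5000)
A - 12*j(1, 5) = -5/2 - 12*(7 - 1*1) = -5/2 - 12*(7 - 1) = -5/2 - 12*6 = -5/2 - 72 = -149/2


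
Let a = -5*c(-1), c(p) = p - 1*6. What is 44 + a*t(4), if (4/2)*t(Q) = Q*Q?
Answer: 324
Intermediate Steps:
c(p) = -6 + p (c(p) = p - 6 = -6 + p)
t(Q) = Q**2/2 (t(Q) = (Q*Q)/2 = Q**2/2)
a = 35 (a = -5*(-6 - 1) = -5*(-7) = 35)
44 + a*t(4) = 44 + 35*((1/2)*4**2) = 44 + 35*((1/2)*16) = 44 + 35*8 = 44 + 280 = 324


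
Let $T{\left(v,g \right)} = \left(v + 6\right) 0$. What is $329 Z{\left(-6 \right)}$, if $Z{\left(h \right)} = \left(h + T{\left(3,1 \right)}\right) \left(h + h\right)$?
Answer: $23688$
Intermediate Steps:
$T{\left(v,g \right)} = 0$ ($T{\left(v,g \right)} = \left(6 + v\right) 0 = 0$)
$Z{\left(h \right)} = 2 h^{2}$ ($Z{\left(h \right)} = \left(h + 0\right) \left(h + h\right) = h 2 h = 2 h^{2}$)
$329 Z{\left(-6 \right)} = 329 \cdot 2 \left(-6\right)^{2} = 329 \cdot 2 \cdot 36 = 329 \cdot 72 = 23688$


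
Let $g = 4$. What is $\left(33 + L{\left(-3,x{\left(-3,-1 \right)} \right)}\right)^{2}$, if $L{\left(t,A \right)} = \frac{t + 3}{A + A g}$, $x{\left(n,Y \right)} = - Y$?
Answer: $1089$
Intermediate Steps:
$L{\left(t,A \right)} = \frac{3 + t}{5 A}$ ($L{\left(t,A \right)} = \frac{t + 3}{A + A 4} = \frac{3 + t}{A + 4 A} = \frac{3 + t}{5 A}$)
$\left(33 + L{\left(-3,x{\left(-3,-1 \right)} \right)}\right)^{2} = \left(33 + \frac{3 - 3}{5 \left(\left(-1\right) \left(-1\right)\right)}\right)^{2} = \left(33 + \frac{1}{5} \cdot 1^{-1} \cdot 0\right)^{2} = \left(33 + \frac{1}{5} \cdot 1 \cdot 0\right)^{2} = \left(33 + 0\right)^{2} = 33^{2} = 1089$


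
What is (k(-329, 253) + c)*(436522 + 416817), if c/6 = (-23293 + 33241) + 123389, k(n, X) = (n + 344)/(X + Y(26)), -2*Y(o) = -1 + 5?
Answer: 171355196138043/251 ≈ 6.8269e+11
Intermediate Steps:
Y(o) = -2 (Y(o) = -(-1 + 5)/2 = -1/2*4 = -2)
k(n, X) = (344 + n)/(-2 + X) (k(n, X) = (n + 344)/(X - 2) = (344 + n)/(-2 + X))
c = 800022 (c = 6*((-23293 + 33241) + 123389) = 6*(9948 + 123389) = 6*133337 = 800022)
(k(-329, 253) + c)*(436522 + 416817) = ((344 - 329)/(-2 + 253) + 800022)*(436522 + 416817) = (15/251 + 800022)*853339 = (200805537/251)*853339 = 171355196138043/251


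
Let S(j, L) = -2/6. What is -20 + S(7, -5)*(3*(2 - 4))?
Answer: -18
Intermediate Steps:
S(j, L) = -⅓ (S(j, L) = -2*⅙ = -⅓)
-20 + S(7, -5)*(3*(2 - 4)) = -20 - (2 - 4) = -20 - (-2) = -20 - ⅓*(-6) = -20 + 2 = -18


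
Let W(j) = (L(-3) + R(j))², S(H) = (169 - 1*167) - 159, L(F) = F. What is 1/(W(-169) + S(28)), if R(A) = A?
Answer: 1/29427 ≈ 3.3982e-5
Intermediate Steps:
S(H) = -157 (S(H) = (169 - 167) - 159 = 2 - 159 = -157)
W(j) = (-3 + j)²
1/(W(-169) + S(28)) = 1/((-3 - 169)² - 157) = 1/((-172)² - 157) = 1/(29584 - 157) = 1/29427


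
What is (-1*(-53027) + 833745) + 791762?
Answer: 1678534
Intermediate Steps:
(-1*(-53027) + 833745) + 791762 = (53027 + 833745) + 791762 = 886772 + 791762 = 1678534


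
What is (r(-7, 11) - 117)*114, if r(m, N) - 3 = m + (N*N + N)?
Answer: 1254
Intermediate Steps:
r(m, N) = 3 + N + m + N² (r(m, N) = 3 + (m + (N*N + N)) = 3 + (m + (N² + N)) = 3 + (m + (N + N²)) = 3 + (N + m + N²) = 3 + N + m + N²)
(r(-7, 11) - 117)*114 = ((3 + 11 - 7 + 11²) - 117)*114 = ((3 + 11 - 7 + 121) - 117)*114 = (128 - 117)*114 = 11*114 = 1254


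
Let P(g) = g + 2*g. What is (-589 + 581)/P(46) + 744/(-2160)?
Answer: -833/2070 ≈ -0.40242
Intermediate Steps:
P(g) = 3*g
(-589 + 581)/P(46) + 744/(-2160) = (-589 + 581)/((3*46)) + 744/(-2160) = -8/138 + 744*(-1/2160) = -8*1/138 - 31/90 = -4/69 - 31/90 = -833/2070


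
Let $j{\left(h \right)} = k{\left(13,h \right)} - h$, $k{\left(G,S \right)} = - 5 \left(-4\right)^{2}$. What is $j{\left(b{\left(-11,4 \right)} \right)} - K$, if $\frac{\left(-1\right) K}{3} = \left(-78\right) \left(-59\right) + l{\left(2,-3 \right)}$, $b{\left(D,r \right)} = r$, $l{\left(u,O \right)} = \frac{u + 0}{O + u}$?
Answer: $13716$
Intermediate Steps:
$l{\left(u,O \right)} = \frac{u}{O + u}$
$k{\left(G,S \right)} = -80$ ($k{\left(G,S \right)} = \left(-5\right) 16 = -80$)
$K = -13800$ ($K = - 3 \left(\left(-78\right) \left(-59\right) + \frac{2}{-3 + 2}\right) = - 3 \left(4602 + \frac{2}{-1}\right) = - 3 \left(4602 + 2 \left(-1\right)\right) = - 3 \left(4602 - 2\right) = \left(-3\right) 4600 = -13800$)
$j{\left(h \right)} = -80 - h$
$j{\left(b{\left(-11,4 \right)} \right)} - K = \left(-80 - 4\right) - -13800 = \left(-80 - 4\right) + 13800 = -84 + 13800 = 13716$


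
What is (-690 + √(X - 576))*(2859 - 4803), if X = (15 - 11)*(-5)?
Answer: 1341360 - 3888*I*√149 ≈ 1.3414e+6 - 47459.0*I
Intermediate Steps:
X = -20 (X = 4*(-5) = -20)
(-690 + √(X - 576))*(2859 - 4803) = (-690 + √(-20 - 576))*(2859 - 4803) = (-690 + √(-596))*(-1944) = (-690 + 2*I*√149)*(-1944) = 1341360 - 3888*I*√149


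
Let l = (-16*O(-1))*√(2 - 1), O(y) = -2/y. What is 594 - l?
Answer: 626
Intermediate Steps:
l = -32 (l = (-(-32)/(-1))*√(2 - 1) = (-(-32)*(-1))*√1 = -16*2*1 = -32*1 = -32)
594 - l = 594 - 1*(-32) = 594 + 32 = 626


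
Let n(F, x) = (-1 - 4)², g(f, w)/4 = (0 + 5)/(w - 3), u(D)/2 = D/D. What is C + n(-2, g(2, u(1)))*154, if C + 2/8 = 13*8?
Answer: 15815/4 ≈ 3953.8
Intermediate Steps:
u(D) = 2 (u(D) = 2*(D/D) = 2*1 = 2)
g(f, w) = 20/(-3 + w) (g(f, w) = 4*((0 + 5)/(w - 3)) = 4*(5/(-3 + w)) = 20/(-3 + w))
n(F, x) = 25 (n(F, x) = (-5)² = 25)
C = 415/4 (C = -¼ + 13*8 = -¼ + 104 = 415/4 ≈ 103.75)
C + n(-2, g(2, u(1)))*154 = 415/4 + 25*154 = 415/4 + 3850 = 15815/4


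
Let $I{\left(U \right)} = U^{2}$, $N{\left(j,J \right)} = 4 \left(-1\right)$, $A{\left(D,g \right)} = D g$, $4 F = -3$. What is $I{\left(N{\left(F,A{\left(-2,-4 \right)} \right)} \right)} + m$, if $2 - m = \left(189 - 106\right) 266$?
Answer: $-22060$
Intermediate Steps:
$F = - \frac{3}{4}$ ($F = \frac{1}{4} \left(-3\right) = - \frac{3}{4} \approx -0.75$)
$m = -22076$ ($m = 2 - \left(189 - 106\right) 266 = 2 - 83 \cdot 266 = 2 - 22078 = -22076$)
$N{\left(j,J \right)} = -4$
$I{\left(N{\left(F,A{\left(-2,-4 \right)} \right)} \right)} + m = \left(-4\right)^{2} - 22076 = 16 - 22076 = -22060$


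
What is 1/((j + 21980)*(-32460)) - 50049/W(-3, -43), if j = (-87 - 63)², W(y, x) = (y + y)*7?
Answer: 12043631203193/10106745600 ≈ 1191.6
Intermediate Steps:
W(y, x) = 14*y (W(y, x) = (2*y)*7 = 14*y)
j = 22500 (j = (-150)² = 22500)
1/((j + 21980)*(-32460)) - 50049/W(-3, -43) = 1/((22500 + 21980)*(-32460)) - 50049/(14*(-3)) = -1/32460/44480 - 50049/(-42) = (1/44480)*(-1/32460) - 50049*(-1/42) = -1/1443820800 + 16683/14 = 12043631203193/10106745600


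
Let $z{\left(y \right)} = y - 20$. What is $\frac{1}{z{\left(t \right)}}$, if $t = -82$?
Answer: $- \frac{1}{102} \approx -0.0098039$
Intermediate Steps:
$z{\left(y \right)} = -20 + y$ ($z{\left(y \right)} = y - 20 = -20 + y$)
$\frac{1}{z{\left(t \right)}} = \frac{1}{-20 - 82} = \frac{1}{-102} = - \frac{1}{102}$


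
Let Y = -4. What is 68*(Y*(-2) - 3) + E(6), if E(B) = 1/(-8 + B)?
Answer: 679/2 ≈ 339.50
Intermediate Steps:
68*(Y*(-2) - 3) + E(6) = 68*(-4*(-2) - 3) + 1/(-8 + 6) = 68*(8 - 3) + 1/(-2) = 68*5 - ½ = 340 - ½ = 679/2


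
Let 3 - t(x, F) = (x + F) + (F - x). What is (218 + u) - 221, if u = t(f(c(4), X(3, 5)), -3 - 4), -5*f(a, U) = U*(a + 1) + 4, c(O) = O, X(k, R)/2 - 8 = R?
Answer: 14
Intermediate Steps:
X(k, R) = 16 + 2*R
f(a, U) = -4/5 - U*(1 + a)/5 (f(a, U) = -(U*(a + 1) + 4)/5 = -(U*(1 + a) + 4)/5 = -(4 + U*(1 + a))/5 = -4/5 - U*(1 + a)/5)
t(x, F) = 3 - 2*F (t(x, F) = 3 - ((x + F) + (F - x)) = 3 - ((F + x) + (F - x)) = 3 - 2*F)
u = 17 (u = 3 - 2*(-3 - 4) = 3 - 2*(-7) = 3 + 14 = 17)
(218 + u) - 221 = (218 + 17) - 221 = 235 - 221 = 14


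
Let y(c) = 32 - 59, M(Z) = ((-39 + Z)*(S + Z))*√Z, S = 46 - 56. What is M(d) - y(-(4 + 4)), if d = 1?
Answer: 369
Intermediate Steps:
S = -10
M(Z) = √Z*(-39 + Z)*(-10 + Z) (M(Z) = ((-39 + Z)*(-10 + Z))*√Z = √Z*(-39 + Z)*(-10 + Z))
y(c) = -27
M(d) - y(-(4 + 4)) = √1*(390 + 1² - 49*1) - 1*(-27) = 1*(390 + 1 - 49) + 27 = 1*342 + 27 = 342 + 27 = 369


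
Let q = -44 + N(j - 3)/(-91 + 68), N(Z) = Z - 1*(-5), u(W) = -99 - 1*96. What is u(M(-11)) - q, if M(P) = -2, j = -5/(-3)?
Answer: -10408/69 ≈ -150.84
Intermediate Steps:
j = 5/3 (j = -5*(-⅓) = 5/3 ≈ 1.6667)
u(W) = -195 (u(W) = -99 - 96 = -195)
N(Z) = 5 + Z (N(Z) = Z + 5 = 5 + Z)
q = -3047/69 (q = -44 + (5 + (5/3 - 3))/(-91 + 68) = -44 + (5 - 4/3)/(-23) = -44 + (11/3)*(-1/23) = -44 - 11/69 = -3047/69 ≈ -44.159)
u(M(-11)) - q = -195 - 1*(-3047/69) = -195 + 3047/69 = -10408/69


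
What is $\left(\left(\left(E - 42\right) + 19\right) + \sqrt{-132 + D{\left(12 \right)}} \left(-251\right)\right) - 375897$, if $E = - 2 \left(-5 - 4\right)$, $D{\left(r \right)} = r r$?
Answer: $-375902 - 502 \sqrt{3} \approx -3.7677 \cdot 10^{5}$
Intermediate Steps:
$D{\left(r \right)} = r^{2}$
$E = 18$ ($E = \left(-2\right) \left(-9\right) = 18$)
$\left(\left(\left(E - 42\right) + 19\right) + \sqrt{-132 + D{\left(12 \right)}} \left(-251\right)\right) - 375897 = \left(\left(\left(18 - 42\right) + 19\right) + \sqrt{-132 + 12^{2}} \left(-251\right)\right) - 375897 = \left(\left(-24 + 19\right) + \sqrt{-132 + 144} \left(-251\right)\right) - 375897 = \left(-5 + \sqrt{12} \left(-251\right)\right) - 375897 = \left(-5 + 2 \sqrt{3} \left(-251\right)\right) - 375897 = \left(-5 - 502 \sqrt{3}\right) - 375897 = -375902 - 502 \sqrt{3}$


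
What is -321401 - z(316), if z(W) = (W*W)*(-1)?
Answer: -221545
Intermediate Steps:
z(W) = -W² (z(W) = W²*(-1) = -W²)
-321401 - z(316) = -321401 - (-1)*316² = -321401 - (-1)*99856 = -321401 - 1*(-99856) = -321401 + 99856 = -221545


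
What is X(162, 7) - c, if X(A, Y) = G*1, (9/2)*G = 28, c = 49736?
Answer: -447568/9 ≈ -49730.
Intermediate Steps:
G = 56/9 (G = (2/9)*28 = 56/9 ≈ 6.2222)
X(A, Y) = 56/9 (X(A, Y) = (56/9)*1 = 56/9)
X(162, 7) - c = 56/9 - 1*49736 = 56/9 - 49736 = -447568/9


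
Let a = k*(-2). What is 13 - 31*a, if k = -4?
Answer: -235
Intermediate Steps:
a = 8 (a = -4*(-2) = 8)
13 - 31*a = 13 - 31*8 = 13 - 248 = -235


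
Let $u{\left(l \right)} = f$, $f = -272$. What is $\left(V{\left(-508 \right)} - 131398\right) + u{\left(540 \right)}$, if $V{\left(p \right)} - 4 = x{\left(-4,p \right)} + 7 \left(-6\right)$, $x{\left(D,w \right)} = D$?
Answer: $-131712$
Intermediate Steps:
$u{\left(l \right)} = -272$
$V{\left(p \right)} = -42$ ($V{\left(p \right)} = 4 + \left(-4 + 7 \left(-6\right)\right) = 4 - 46 = -42$)
$\left(V{\left(-508 \right)} - 131398\right) + u{\left(540 \right)} = \left(-42 - 131398\right) - 272 = -131440 - 272 = -131712$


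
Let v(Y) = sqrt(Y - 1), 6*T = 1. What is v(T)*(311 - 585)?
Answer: -137*I*sqrt(30)/3 ≈ -250.13*I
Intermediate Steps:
T = 1/6 (T = (1/6)*1 = 1/6 ≈ 0.16667)
v(Y) = sqrt(-1 + Y)
v(T)*(311 - 585) = sqrt(-1 + 1/6)*(311 - 585) = sqrt(-5/6)*(-274) = (I*sqrt(30)/6)*(-274) = -137*I*sqrt(30)/3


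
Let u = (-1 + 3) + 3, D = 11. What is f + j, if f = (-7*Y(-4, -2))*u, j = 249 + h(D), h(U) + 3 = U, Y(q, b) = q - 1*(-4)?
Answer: 257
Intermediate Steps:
Y(q, b) = 4 + q (Y(q, b) = q + 4 = 4 + q)
h(U) = -3 + U
u = 5 (u = 2 + 3 = 5)
j = 257 (j = 249 + (-3 + 11) = 249 + 8 = 257)
f = 0 (f = -7*(4 - 4)*5 = -7*0*5 = 0*5 = 0)
f + j = 0 + 257 = 257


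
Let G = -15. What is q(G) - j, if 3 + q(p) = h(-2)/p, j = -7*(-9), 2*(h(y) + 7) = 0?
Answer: -983/15 ≈ -65.533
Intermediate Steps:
h(y) = -7 (h(y) = -7 + (½)*0 = -7 + 0 = -7)
j = 63
q(p) = -3 - 7/p
q(G) - j = (-3 - 7/(-15)) - 1*63 = (-3 - 7*(-1/15)) - 63 = (-3 + 7/15) - 63 = -38/15 - 63 = -983/15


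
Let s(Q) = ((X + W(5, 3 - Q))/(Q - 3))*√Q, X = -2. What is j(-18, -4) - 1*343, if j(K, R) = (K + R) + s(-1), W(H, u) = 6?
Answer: -365 - I ≈ -365.0 - 1.0*I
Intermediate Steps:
s(Q) = 4*√Q/(-3 + Q) (s(Q) = ((-2 + 6)/(Q - 3))*√Q = (4/(-3 + Q))*√Q = 4*√Q/(-3 + Q))
j(K, R) = K + R - I (j(K, R) = (K + R) + 4*√(-1)/(-3 - 1) = (K + R) + 4*I/(-4) = (K + R) + 4*I*(-¼) = (K + R) - I = K + R - I)
j(-18, -4) - 1*343 = (-18 - 4 - I) - 1*343 = (-22 - I) - 343 = -365 - I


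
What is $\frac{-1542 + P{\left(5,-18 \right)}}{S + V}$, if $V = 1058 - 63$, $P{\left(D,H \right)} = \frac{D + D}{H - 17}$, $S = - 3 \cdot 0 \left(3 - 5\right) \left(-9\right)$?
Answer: $- \frac{10796}{6965} \approx -1.55$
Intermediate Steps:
$S = 0$ ($S = - 3 \cdot 0 \left(-2\right) \left(-9\right) = \left(-3\right) 0 \left(-9\right) = 0 \left(-9\right) = 0$)
$P{\left(D,H \right)} = \frac{2 D}{-17 + H}$
$V = 995$ ($V = 1058 - 63 = 995$)
$\frac{-1542 + P{\left(5,-18 \right)}}{S + V} = \frac{-1542 + 2 \cdot 5 \frac{1}{-17 - 18}}{0 + 995} = \frac{-1542 + 2 \cdot 5 \frac{1}{-35}}{995} = \left(-1542 + 2 \cdot 5 \left(- \frac{1}{35}\right)\right) \frac{1}{995} = \left(-1542 - \frac{2}{7}\right) \frac{1}{995} = \left(- \frac{10796}{7}\right) \frac{1}{995} = - \frac{10796}{6965}$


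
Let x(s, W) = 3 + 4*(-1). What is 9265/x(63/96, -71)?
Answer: -9265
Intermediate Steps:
x(s, W) = -1 (x(s, W) = 3 - 4 = -1)
9265/x(63/96, -71) = 9265/(-1) = 9265*(-1) = -9265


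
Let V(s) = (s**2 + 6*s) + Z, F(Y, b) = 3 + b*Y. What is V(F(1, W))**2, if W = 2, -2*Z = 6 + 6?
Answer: 2401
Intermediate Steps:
Z = -6 (Z = -(6 + 6)/2 = -1/2*12 = -6)
F(Y, b) = 3 + Y*b
V(s) = -6 + s**2 + 6*s (V(s) = (s**2 + 6*s) - 6 = -6 + s**2 + 6*s)
V(F(1, W))**2 = (-6 + (3 + 1*2)**2 + 6*(3 + 1*2))**2 = (-6 + (3 + 2)**2 + 6*(3 + 2))**2 = (-6 + 5**2 + 6*5)**2 = (-6 + 25 + 30)**2 = 49**2 = 2401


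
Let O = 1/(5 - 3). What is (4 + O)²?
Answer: 81/4 ≈ 20.250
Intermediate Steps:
O = ½ (O = 1/2 = ½ ≈ 0.50000)
(4 + O)² = (4 + ½)² = (9/2)² = 81/4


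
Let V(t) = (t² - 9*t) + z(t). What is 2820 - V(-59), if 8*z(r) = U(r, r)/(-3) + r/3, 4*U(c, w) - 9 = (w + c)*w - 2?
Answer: -107227/96 ≈ -1116.9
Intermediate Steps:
U(c, w) = 7/4 + w*(c + w)/4 (U(c, w) = 9/4 + ((w + c)*w - 2)/4 = 9/4 + ((c + w)*w - 2)/4 = 9/4 + (w*(c + w) - 2)/4 = 9/4 + (-2 + w*(c + w))/4 = 9/4 + (-½ + w*(c + w)/4) = 7/4 + w*(c + w)/4)
z(r) = -7/96 - r²/48 + r/24 (z(r) = ((7/4 + r²/4 + r*r/4)/(-3) + r/3)/8 = ((7/4 + r²/4 + r²/4)*(-⅓) + r*(⅓))/8 = ((7/4 + r²/2)*(-⅓) + r/3)/8 = ((-7/12 - r²/6) + r/3)/8 = (-7/12 - r²/6 + r/3)/8 = -7/96 - r²/48 + r/24)
V(t) = -7/96 - 215*t/24 + 47*t²/48 (V(t) = (t² - 9*t) + (-7/96 - t²/48 + t/24) = -7/96 - 215*t/24 + 47*t²/48)
2820 - V(-59) = 2820 - (-7/96 - 215/24*(-59) + (47/48)*(-59)²) = 2820 - (-7/96 + 12685/24 + (47/48)*3481) = 2820 - (-7/96 + 12685/24 + 163607/48) = 2820 - 1*377947/96 = 2820 - 377947/96 = -107227/96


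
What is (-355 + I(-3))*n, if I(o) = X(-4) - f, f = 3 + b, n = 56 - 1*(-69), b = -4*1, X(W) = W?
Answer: -44750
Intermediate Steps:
b = -4
n = 125 (n = 56 + 69 = 125)
f = -1 (f = 3 - 4 = -1)
I(o) = -3 (I(o) = -4 - 1*(-1) = -4 + 1 = -3)
(-355 + I(-3))*n = (-355 - 3)*125 = -358*125 = -44750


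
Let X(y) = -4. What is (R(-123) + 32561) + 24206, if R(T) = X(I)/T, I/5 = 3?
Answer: 6982345/123 ≈ 56767.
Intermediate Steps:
I = 15 (I = 5*3 = 15)
R(T) = -4/T
(R(-123) + 32561) + 24206 = (-4/(-123) + 32561) + 24206 = (-4*(-1/123) + 32561) + 24206 = (4/123 + 32561) + 24206 = 4005007/123 + 24206 = 6982345/123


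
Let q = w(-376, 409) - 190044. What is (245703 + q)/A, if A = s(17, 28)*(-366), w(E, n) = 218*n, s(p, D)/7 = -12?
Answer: 144821/30744 ≈ 4.7105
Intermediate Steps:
s(p, D) = -84 (s(p, D) = 7*(-12) = -84)
q = -100882 (q = 218*409 - 190044 = 89162 - 190044 = -100882)
A = 30744 (A = -84*(-366) = 30744)
(245703 + q)/A = (245703 - 100882)/30744 = 144821*(1/30744) = 144821/30744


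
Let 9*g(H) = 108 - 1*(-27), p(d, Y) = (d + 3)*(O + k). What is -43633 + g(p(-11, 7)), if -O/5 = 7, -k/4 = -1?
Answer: -43618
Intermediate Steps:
k = 4 (k = -4*(-1) = 4)
O = -35 (O = -5*7 = -35)
p(d, Y) = -93 - 31*d (p(d, Y) = (d + 3)*(-35 + 4) = (3 + d)*(-31) = -93 - 31*d)
g(H) = 15 (g(H) = (108 - 1*(-27))/9 = (108 + 27)/9 = (1/9)*135 = 15)
-43633 + g(p(-11, 7)) = -43633 + 15 = -43618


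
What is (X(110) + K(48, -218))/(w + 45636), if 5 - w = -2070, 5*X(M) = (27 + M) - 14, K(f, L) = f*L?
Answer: -52197/238555 ≈ -0.21880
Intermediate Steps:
K(f, L) = L*f
X(M) = 13/5 + M/5 (X(M) = ((27 + M) - 14)/5 = (13 + M)/5 = 13/5 + M/5)
w = 2075 (w = 5 - 1*(-2070) = 5 + 2070 = 2075)
(X(110) + K(48, -218))/(w + 45636) = ((13/5 + (⅕)*110) - 218*48)/(2075 + 45636) = ((13/5 + 22) - 10464)/47711 = (123/5 - 10464)*(1/47711) = -52197/5*1/47711 = -52197/238555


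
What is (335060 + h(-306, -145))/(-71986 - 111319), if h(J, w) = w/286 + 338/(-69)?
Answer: -6611967367/3617340870 ≈ -1.8279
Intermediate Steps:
h(J, w) = -338/69 + w/286 (h(J, w) = w*(1/286) + 338*(-1/69) = w/286 - 338/69 = -338/69 + w/286)
(335060 + h(-306, -145))/(-71986 - 111319) = (335060 + (-338/69 + (1/286)*(-145)))/(-71986 - 111319) = (335060 + (-338/69 - 145/286))/(-183305) = (335060 - 106673/19734)*(-1/183305) = (6611967367/19734)*(-1/183305) = -6611967367/3617340870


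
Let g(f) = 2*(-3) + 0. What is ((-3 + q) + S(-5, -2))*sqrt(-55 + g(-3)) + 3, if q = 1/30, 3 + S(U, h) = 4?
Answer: 3 - 59*I*sqrt(61)/30 ≈ 3.0 - 15.36*I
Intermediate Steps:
S(U, h) = 1 (S(U, h) = -3 + 4 = 1)
g(f) = -6 (g(f) = -6 + 0 = -6)
q = 1/30 ≈ 0.033333
((-3 + q) + S(-5, -2))*sqrt(-55 + g(-3)) + 3 = ((-3 + 1/30) + 1)*sqrt(-55 - 6) + 3 = (-89/30 + 1)*sqrt(-61) + 3 = -59*I*sqrt(61)/30 + 3 = 3 - 59*I*sqrt(61)/30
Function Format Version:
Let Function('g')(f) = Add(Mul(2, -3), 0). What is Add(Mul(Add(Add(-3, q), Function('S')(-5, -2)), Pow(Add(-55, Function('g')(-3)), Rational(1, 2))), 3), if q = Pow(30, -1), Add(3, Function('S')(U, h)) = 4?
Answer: Add(3, Mul(Rational(-59, 30), I, Pow(61, Rational(1, 2)))) ≈ Add(3.0000, Mul(-15.360, I))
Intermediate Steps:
Function('S')(U, h) = 1 (Function('S')(U, h) = Add(-3, 4) = 1)
Function('g')(f) = -6 (Function('g')(f) = Add(-6, 0) = -6)
q = Rational(1, 30) ≈ 0.033333
Add(Mul(Add(Add(-3, q), Function('S')(-5, -2)), Pow(Add(-55, Function('g')(-3)), Rational(1, 2))), 3) = Add(Mul(Add(Add(-3, Rational(1, 30)), 1), Pow(Add(-55, -6), Rational(1, 2))), 3) = Add(Mul(Add(Rational(-89, 30), 1), Pow(-61, Rational(1, 2))), 3) = Add(Mul(Rational(-59, 30), Mul(I, Pow(61, Rational(1, 2)))), 3) = Add(Mul(Rational(-59, 30), I, Pow(61, Rational(1, 2))), 3) = Add(3, Mul(Rational(-59, 30), I, Pow(61, Rational(1, 2))))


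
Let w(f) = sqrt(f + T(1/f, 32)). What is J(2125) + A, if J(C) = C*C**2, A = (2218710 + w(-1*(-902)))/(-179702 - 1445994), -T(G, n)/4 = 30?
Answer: 7799848092640645/812848 - sqrt(782)/1625696 ≈ 9.5957e+9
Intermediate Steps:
T(G, n) = -120 (T(G, n) = -4*30 = -120)
w(f) = sqrt(-120 + f) (w(f) = sqrt(f - 120) = sqrt(-120 + f))
A = -1109355/812848 - sqrt(782)/1625696 (A = (2218710 + sqrt(-120 - 1*(-902)))/(-179702 - 1445994) = (2218710 + sqrt(-120 + 902))/(-1625696) = (2218710 + sqrt(782))*(-1/1625696) = -1109355/812848 - sqrt(782)/1625696 ≈ -1.3648)
J(C) = C**3
J(2125) + A = 2125**3 + (-1109355/812848 - sqrt(782)/1625696) = 9595703125 + (-1109355/812848 - sqrt(782)/1625696) = 7799848092640645/812848 - sqrt(782)/1625696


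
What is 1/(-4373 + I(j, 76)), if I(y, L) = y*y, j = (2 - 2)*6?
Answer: -1/4373 ≈ -0.00022868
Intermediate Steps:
j = 0 (j = 0*6 = 0)
I(y, L) = y²
1/(-4373 + I(j, 76)) = 1/(-4373 + 0²) = 1/(-4373 + 0) = 1/(-4373) = -1/4373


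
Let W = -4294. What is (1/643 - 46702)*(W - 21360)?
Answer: 770373842790/643 ≈ 1.1981e+9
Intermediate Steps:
(1/643 - 46702)*(W - 21360) = (1/643 - 46702)*(-4294 - 21360) = (1/643 - 46702)*(-25654) = -30029385/643*(-25654) = 770373842790/643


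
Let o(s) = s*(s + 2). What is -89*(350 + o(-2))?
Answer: -31150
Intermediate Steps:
o(s) = s*(2 + s)
-89*(350 + o(-2)) = -89*(350 - 2*(2 - 2)) = -89*(350 - 2*0) = -89*(350 + 0) = -89*350 = -31150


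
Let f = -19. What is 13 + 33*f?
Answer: -614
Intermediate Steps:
13 + 33*f = 13 + 33*(-19) = 13 - 627 = -614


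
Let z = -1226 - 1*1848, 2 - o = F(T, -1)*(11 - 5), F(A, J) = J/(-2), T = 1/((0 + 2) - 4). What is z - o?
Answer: -3073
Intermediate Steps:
T = -½ (T = 1/(2 - 4) = 1/(-2) = -½ ≈ -0.50000)
F(A, J) = -J/2 (F(A, J) = J*(-½) = -J/2)
o = -1 (o = 2 - (-½*(-1))*(11 - 5) = 2 - 6/2 = 2 - 1*3 = 2 - 3 = -1)
z = -3074 (z = -1226 - 1848 = -3074)
z - o = -3074 - 1*(-1) = -3074 + 1 = -3073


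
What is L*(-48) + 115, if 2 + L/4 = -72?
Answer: 14323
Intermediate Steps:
L = -296 (L = -8 + 4*(-72) = -8 - 288 = -296)
L*(-48) + 115 = -296*(-48) + 115 = 14208 + 115 = 14323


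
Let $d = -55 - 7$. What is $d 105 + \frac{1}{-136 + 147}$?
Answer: $- \frac{71609}{11} \approx -6509.9$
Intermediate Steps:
$d = -62$
$d 105 + \frac{1}{-136 + 147} = \left(-62\right) 105 + \frac{1}{-136 + 147} = -6510 + \frac{1}{11} = - \frac{71609}{11}$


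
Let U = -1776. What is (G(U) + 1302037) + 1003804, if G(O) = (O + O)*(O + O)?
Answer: 14922545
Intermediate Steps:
G(O) = 4*O**2 (G(O) = (2*O)*(2*O) = 4*O**2)
(G(U) + 1302037) + 1003804 = (4*(-1776)**2 + 1302037) + 1003804 = (4*3154176 + 1302037) + 1003804 = (12616704 + 1302037) + 1003804 = 13918741 + 1003804 = 14922545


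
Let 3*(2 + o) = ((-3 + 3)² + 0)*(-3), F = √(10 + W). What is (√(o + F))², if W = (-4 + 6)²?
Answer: -2 + √14 ≈ 1.7417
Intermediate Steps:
W = 4 (W = 2² = 4)
F = √14 (F = √(10 + 4) = √14 ≈ 3.7417)
o = -2 (o = -2 + (((-3 + 3)² + 0)*(-3))/3 = -2 + ((0² + 0)*(-3))/3 = -2 + ((0 + 0)*(-3))/3 = -2 + (0*(-3))/3 = -2 + (⅓)*0 = -2 + 0 = -2)
(√(o + F))² = (√(-2 + √14))² = -2 + √14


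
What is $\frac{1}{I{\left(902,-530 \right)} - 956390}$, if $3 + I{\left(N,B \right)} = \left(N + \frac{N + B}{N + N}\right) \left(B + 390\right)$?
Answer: $- \frac{451}{488298543} \approx -9.2362 \cdot 10^{-7}$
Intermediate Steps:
$I{\left(N,B \right)} = -3 + \left(390 + B\right) \left(N + \frac{B + N}{2 N}\right)$ ($I{\left(N,B \right)} = -3 + \left(N + \frac{N + B}{N + N}\right) \left(B + 390\right) = -3 + \left(N + \frac{B + N}{2 N}\right) \left(390 + B\right) = -3 + \left(390 + B\right) \left(N + \frac{B + N}{2 N}\right)$)
$\frac{1}{I{\left(902,-530 \right)} - 956390} = \frac{1}{\frac{\left(-530\right)^{2} + 390 \left(-530\right) + 902 \left(384 - 530 + 780 \cdot 902 + 2 \left(-530\right) 902\right)}{2 \cdot 902} - 956390} = \frac{1}{\frac{1}{2} \cdot \frac{1}{902} \left(280900 - 206700 + 902 \left(384 - 530 + 703560 - 956120\right)\right) - 956390} = \frac{1}{\frac{1}{2} \cdot \frac{1}{902} \left(280900 - 206700 + 902 \left(-252706\right)\right) - 956390} = \frac{1}{\frac{1}{2} \cdot \frac{1}{902} \left(280900 - 206700 - 227940812\right) - 956390} = \frac{1}{\frac{1}{2} \cdot \frac{1}{902} \left(-227866612\right) - 956390} = \frac{1}{- \frac{56966653}{451} - 956390} = \frac{1}{- \frac{488298543}{451}} = - \frac{451}{488298543}$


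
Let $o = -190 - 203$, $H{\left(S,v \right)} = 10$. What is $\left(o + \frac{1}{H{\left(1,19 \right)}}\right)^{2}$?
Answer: $\frac{15437041}{100} \approx 1.5437 \cdot 10^{5}$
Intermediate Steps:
$o = -393$
$\left(o + \frac{1}{H{\left(1,19 \right)}}\right)^{2} = \left(-393 + \frac{1}{10}\right)^{2} = \left(- \frac{3929}{10}\right)^{2} = \frac{15437041}{100}$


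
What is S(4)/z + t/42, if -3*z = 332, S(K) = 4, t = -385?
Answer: -4583/498 ≈ -9.2028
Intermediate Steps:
z = -332/3 (z = -1/3*332 = -332/3 ≈ -110.67)
S(4)/z + t/42 = 4/(-332/3) - 385/42 = 4*(-3/332) - 385*1/42 = -3/83 - 55/6 = -4583/498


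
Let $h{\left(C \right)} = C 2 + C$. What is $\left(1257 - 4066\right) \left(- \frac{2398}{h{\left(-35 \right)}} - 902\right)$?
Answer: $\frac{259304408}{105} \approx 2.4696 \cdot 10^{6}$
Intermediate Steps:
$h{\left(C \right)} = 3 C$ ($h{\left(C \right)} = 2 C + C = 3 C$)
$\left(1257 - 4066\right) \left(- \frac{2398}{h{\left(-35 \right)}} - 902\right) = \left(1257 - 4066\right) \left(- \frac{2398}{3 \left(-35\right)} - 902\right) = - 2809 \left(- \frac{2398}{-105} - 902\right) = - 2809 \left(\left(-2398\right) \left(- \frac{1}{105}\right) - 902\right) = - 2809 \left(\frac{2398}{105} - 902\right) = \left(-2809\right) \left(- \frac{92312}{105}\right) = \frac{259304408}{105}$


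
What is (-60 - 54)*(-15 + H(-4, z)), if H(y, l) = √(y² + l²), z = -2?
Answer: 1710 - 228*√5 ≈ 1200.2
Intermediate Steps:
H(y, l) = √(l² + y²)
(-60 - 54)*(-15 + H(-4, z)) = (-60 - 54)*(-15 + √((-2)² + (-4)²)) = -114*(-15 + √(4 + 16)) = -114*(-15 + √20) = -114*(-15 + 2*√5) = 1710 - 228*√5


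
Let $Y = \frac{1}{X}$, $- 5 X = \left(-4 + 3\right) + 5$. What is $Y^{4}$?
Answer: $\frac{625}{256} \approx 2.4414$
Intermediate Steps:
$X = - \frac{4}{5}$ ($X = - \frac{\left(-4 + 3\right) + 5}{5} = - \frac{-1 + 5}{5} = \left(- \frac{1}{5}\right) 4 = - \frac{4}{5} \approx -0.8$)
$Y = - \frac{5}{4}$ ($Y = \frac{1}{- \frac{4}{5}} = - \frac{5}{4} \approx -1.25$)
$Y^{4} = \left(- \frac{5}{4}\right)^{4} = \frac{625}{256}$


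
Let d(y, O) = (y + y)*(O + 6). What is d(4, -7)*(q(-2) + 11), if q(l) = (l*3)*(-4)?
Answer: -280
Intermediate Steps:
d(y, O) = 2*y*(6 + O) (d(y, O) = (2*y)*(6 + O) = 2*y*(6 + O))
q(l) = -12*l (q(l) = (3*l)*(-4) = -12*l)
d(4, -7)*(q(-2) + 11) = (2*4*(6 - 7))*(-12*(-2) + 11) = (2*4*(-1))*(24 + 11) = -8*35 = -280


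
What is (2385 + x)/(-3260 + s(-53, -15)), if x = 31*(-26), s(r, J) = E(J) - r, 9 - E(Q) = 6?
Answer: -1579/3204 ≈ -0.49282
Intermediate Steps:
E(Q) = 3 (E(Q) = 9 - 1*6 = 9 - 6 = 3)
s(r, J) = 3 - r
x = -806
(2385 + x)/(-3260 + s(-53, -15)) = (2385 - 806)/(-3260 + (3 - 1*(-53))) = 1579/(-3260 + (3 + 53)) = 1579/(-3260 + 56) = 1579/(-3204) = 1579*(-1/3204) = -1579/3204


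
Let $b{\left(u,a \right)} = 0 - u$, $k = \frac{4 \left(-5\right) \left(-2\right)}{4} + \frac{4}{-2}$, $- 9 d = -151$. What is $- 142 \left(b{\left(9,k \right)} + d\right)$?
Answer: $- \frac{9940}{9} \approx -1104.4$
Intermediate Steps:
$d = \frac{151}{9}$ ($d = \left(- \frac{1}{9}\right) \left(-151\right) = \frac{151}{9} \approx 16.778$)
$k = 8$ ($k = \left(-20\right) \left(-2\right) \frac{1}{4} + 4 \left(- \frac{1}{2}\right) = 40 \cdot \frac{1}{4} - 2 = 10 - 2 = 8$)
$b{\left(u,a \right)} = - u$
$- 142 \left(b{\left(9,k \right)} + d\right) = - 142 \left(\left(-1\right) 9 + \frac{151}{9}\right) = - 142 \left(-9 + \frac{151}{9}\right) = \left(-142\right) \frac{70}{9} = - \frac{9940}{9}$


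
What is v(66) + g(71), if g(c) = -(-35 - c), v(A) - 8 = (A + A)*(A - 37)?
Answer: 3942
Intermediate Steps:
v(A) = 8 + 2*A*(-37 + A) (v(A) = 8 + (A + A)*(A - 37) = 8 + (2*A)*(-37 + A) = 8 + 2*A*(-37 + A))
g(c) = 35 + c
v(66) + g(71) = (8 - 74*66 + 2*66²) + (35 + 71) = (8 - 4884 + 2*4356) + 106 = (8 - 4884 + 8712) + 106 = 3836 + 106 = 3942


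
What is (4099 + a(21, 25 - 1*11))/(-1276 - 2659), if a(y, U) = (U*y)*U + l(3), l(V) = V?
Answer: -8218/3935 ≈ -2.0884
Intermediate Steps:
a(y, U) = 3 + y*U² (a(y, U) = (U*y)*U + 3 = y*U² + 3 = 3 + y*U²)
(4099 + a(21, 25 - 1*11))/(-1276 - 2659) = (4099 + (3 + 21*(25 - 1*11)²))/(-1276 - 2659) = (4099 + (3 + 21*(25 - 11)²))/(-3935) = (4099 + (3 + 21*14²))*(-1/3935) = (4099 + (3 + 21*196))*(-1/3935) = (4099 + (3 + 4116))*(-1/3935) = (4099 + 4119)*(-1/3935) = 8218*(-1/3935) = -8218/3935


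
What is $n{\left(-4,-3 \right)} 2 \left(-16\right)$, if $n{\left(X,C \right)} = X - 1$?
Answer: $160$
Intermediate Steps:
$n{\left(X,C \right)} = -1 + X$ ($n{\left(X,C \right)} = X - 1 = -1 + X$)
$n{\left(-4,-3 \right)} 2 \left(-16\right) = \left(-1 - 4\right) 2 \left(-16\right) = \left(-5\right) 2 \left(-16\right) = \left(-10\right) \left(-16\right) = 160$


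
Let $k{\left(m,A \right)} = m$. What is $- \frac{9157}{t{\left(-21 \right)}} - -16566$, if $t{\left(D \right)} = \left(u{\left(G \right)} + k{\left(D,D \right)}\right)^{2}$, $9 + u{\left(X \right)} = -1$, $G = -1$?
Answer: $\frac{15910769}{961} \approx 16556.0$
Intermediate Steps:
$u{\left(X \right)} = -10$ ($u{\left(X \right)} = -9 - 1 = -10$)
$t{\left(D \right)} = \left(-10 + D\right)^{2}$
$- \frac{9157}{t{\left(-21 \right)}} - -16566 = - \frac{9157}{\left(-10 - 21\right)^{2}} - -16566 = - \frac{9157}{\left(-31\right)^{2}} + 16566 = - \frac{9157}{961} + 16566 = \frac{15910769}{961}$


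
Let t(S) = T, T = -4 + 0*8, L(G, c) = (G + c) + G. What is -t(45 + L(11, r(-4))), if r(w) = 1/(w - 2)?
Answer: 4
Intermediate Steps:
r(w) = 1/(-2 + w)
L(G, c) = c + 2*G
T = -4 (T = -4 + 0 = -4)
t(S) = -4
-t(45 + L(11, r(-4))) = -1*(-4) = 4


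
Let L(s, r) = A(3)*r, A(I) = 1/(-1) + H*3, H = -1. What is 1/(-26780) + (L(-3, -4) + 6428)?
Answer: 172570319/26780 ≈ 6444.0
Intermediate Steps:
A(I) = -4 (A(I) = 1/(-1) - 1*3 = -1 - 3 = -4)
L(s, r) = -4*r
1/(-26780) + (L(-3, -4) + 6428) = 1/(-26780) + (-4*(-4) + 6428) = -1/26780 + (16 + 6428) = -1/26780 + 6444 = 172570319/26780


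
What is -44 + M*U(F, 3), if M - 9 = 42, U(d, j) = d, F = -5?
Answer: -299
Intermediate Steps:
M = 51 (M = 9 + 42 = 51)
-44 + M*U(F, 3) = -44 + 51*(-5) = -44 - 255 = -299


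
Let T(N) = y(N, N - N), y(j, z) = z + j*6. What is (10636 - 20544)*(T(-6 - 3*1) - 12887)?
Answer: 128219428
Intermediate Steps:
y(j, z) = z + 6*j
T(N) = 6*N (T(N) = (N - N) + 6*N = 0 + 6*N = 6*N)
(10636 - 20544)*(T(-6 - 3*1) - 12887) = (10636 - 20544)*(6*(-6 - 3*1) - 12887) = -9908*(6*(-6 - 3) - 12887) = -9908*(6*(-9) - 12887) = -9908*(-54 - 12887) = -9908*(-12941) = 128219428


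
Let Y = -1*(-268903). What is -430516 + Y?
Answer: -161613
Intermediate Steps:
Y = 268903
-430516 + Y = -430516 + 268903 = -161613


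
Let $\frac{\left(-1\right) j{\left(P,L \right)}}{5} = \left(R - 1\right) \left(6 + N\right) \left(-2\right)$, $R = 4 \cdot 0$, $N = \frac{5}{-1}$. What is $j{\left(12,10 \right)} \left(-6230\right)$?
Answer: $62300$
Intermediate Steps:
$N = -5$ ($N = 5 \left(-1\right) = -5$)
$R = 0$
$j{\left(P,L \right)} = -10$ ($j{\left(P,L \right)} = - 5 \left(0 - 1\right) \left(6 - 5\right) \left(-2\right) = - 5 \left(-1\right) 1 \left(-2\right) = - 5 \left(\left(-1\right) \left(-2\right)\right) = \left(-5\right) 2 = -10$)
$j{\left(12,10 \right)} \left(-6230\right) = \left(-10\right) \left(-6230\right) = 62300$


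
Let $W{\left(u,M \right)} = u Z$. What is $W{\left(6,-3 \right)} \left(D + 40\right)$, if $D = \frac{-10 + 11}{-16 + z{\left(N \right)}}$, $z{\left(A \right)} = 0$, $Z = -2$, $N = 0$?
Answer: $- \frac{1917}{4} \approx -479.25$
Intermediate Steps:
$D = - \frac{1}{16}$ ($D = \frac{-10 + 11}{-16 + 0} = 1 \frac{1}{-16} = 1 \left(- \frac{1}{16}\right) = - \frac{1}{16} \approx -0.0625$)
$W{\left(u,M \right)} = - 2 u$ ($W{\left(u,M \right)} = u \left(-2\right) = - 2 u$)
$W{\left(6,-3 \right)} \left(D + 40\right) = \left(-2\right) 6 \left(- \frac{1}{16} + 40\right) = \left(-12\right) \frac{639}{16} = - \frac{1917}{4}$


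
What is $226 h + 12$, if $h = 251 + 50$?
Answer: $68038$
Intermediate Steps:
$h = 301$
$226 h + 12 = 226 \cdot 301 + 12 = 68026 + 12 = 68038$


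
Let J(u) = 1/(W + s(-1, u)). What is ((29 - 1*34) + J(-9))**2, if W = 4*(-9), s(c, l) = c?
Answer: 34596/1369 ≈ 25.271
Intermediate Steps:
W = -36
J(u) = -1/37 (J(u) = 1/(-36 - 1) = 1/(-37) = -1/37)
((29 - 1*34) + J(-9))**2 = ((29 - 1*34) - 1/37)**2 = ((29 - 34) - 1/37)**2 = (-5 - 1/37)**2 = (-186/37)**2 = 34596/1369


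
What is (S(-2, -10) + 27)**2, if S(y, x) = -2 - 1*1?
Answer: 576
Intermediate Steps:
S(y, x) = -3 (S(y, x) = -2 - 1 = -3)
(S(-2, -10) + 27)**2 = (-3 + 27)**2 = 24**2 = 576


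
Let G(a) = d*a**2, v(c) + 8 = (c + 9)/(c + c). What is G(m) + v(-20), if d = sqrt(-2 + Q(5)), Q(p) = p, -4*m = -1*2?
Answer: -309/40 + sqrt(3)/4 ≈ -7.2920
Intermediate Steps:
v(c) = -8 + (9 + c)/(2*c) (v(c) = -8 + (c + 9)/(c + c) = -8 + (9 + c)/((2*c)) = -8 + (9 + c)*(1/(2*c)) = -8 + (9 + c)/(2*c))
m = 1/2 (m = -(-1)*2/4 = -1/4*(-2) = 1/2 ≈ 0.50000)
d = sqrt(3) (d = sqrt(-2 + 5) = sqrt(3) ≈ 1.7320)
G(a) = sqrt(3)*a**2
G(m) + v(-20) = sqrt(3)*(1/2)**2 + (3/2)*(3 - 5*(-20))/(-20) = sqrt(3)*(1/4) + (3/2)*(-1/20)*(3 + 100) = sqrt(3)/4 + (3/2)*(-1/20)*103 = sqrt(3)/4 - 309/40 = -309/40 + sqrt(3)/4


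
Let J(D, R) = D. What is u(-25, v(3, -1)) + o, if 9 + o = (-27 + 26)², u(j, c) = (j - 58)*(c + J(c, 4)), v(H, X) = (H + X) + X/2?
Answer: -257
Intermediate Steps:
v(H, X) = H + 3*X/2 (v(H, X) = (H + X) + X*(½) = (H + X) + X/2 = H + 3*X/2)
u(j, c) = 2*c*(-58 + j) (u(j, c) = (j - 58)*(c + c) = (-58 + j)*(2*c) = 2*c*(-58 + j))
o = -8 (o = -9 + (-27 + 26)² = -9 + (-1)² = -9 + 1 = -8)
u(-25, v(3, -1)) + o = 2*(3 + (3/2)*(-1))*(-58 - 25) - 8 = 2*(3 - 3/2)*(-83) - 8 = 2*(3/2)*(-83) - 8 = -249 - 8 = -257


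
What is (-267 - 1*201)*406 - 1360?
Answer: -191368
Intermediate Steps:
(-267 - 1*201)*406 - 1360 = (-267 - 201)*406 - 1360 = -468*406 - 1360 = -190008 - 1360 = -191368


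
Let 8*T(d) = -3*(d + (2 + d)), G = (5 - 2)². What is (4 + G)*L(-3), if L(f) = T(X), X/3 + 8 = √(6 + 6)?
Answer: 897/4 - 117*√3/2 ≈ 122.93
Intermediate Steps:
G = 9 (G = 3² = 9)
X = -24 + 6*√3 (X = -24 + 3*√(6 + 6) = -24 + 3*√12 = -24 + 3*(2*√3) = -24 + 6*√3 ≈ -13.608)
T(d) = -¾ - 3*d/4 (T(d) = (-3*(d + (2 + d)))/8 = (-3*(2 + 2*d))/8 = (-6 - 6*d)/8 = -¾ - 3*d/4)
L(f) = 69/4 - 9*√3/2 (L(f) = -¾ - 3*(-24 + 6*√3)/4 = -¾ + (18 - 9*√3/2) = 69/4 - 9*√3/2)
(4 + G)*L(-3) = (4 + 9)*(69/4 - 9*√3/2) = 13*(69/4 - 9*√3/2) = 897/4 - 117*√3/2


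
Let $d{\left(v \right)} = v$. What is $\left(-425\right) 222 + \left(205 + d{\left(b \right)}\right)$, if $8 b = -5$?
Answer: $- \frac{753165}{8} \approx -94146.0$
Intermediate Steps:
$b = - \frac{5}{8}$ ($b = \frac{1}{8} \left(-5\right) = - \frac{5}{8} \approx -0.625$)
$\left(-425\right) 222 + \left(205 + d{\left(b \right)}\right) = \left(-425\right) 222 + \left(205 - \frac{5}{8}\right) = -94350 + \frac{1635}{8} = - \frac{753165}{8}$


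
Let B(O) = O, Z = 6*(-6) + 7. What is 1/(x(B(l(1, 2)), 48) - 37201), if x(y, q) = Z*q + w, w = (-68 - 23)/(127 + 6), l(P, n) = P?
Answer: -19/733280 ≈ -2.5911e-5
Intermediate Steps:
Z = -29 (Z = -36 + 7 = -29)
w = -13/19 (w = -91/133 = -91*1/133 = -13/19 ≈ -0.68421)
x(y, q) = -13/19 - 29*q (x(y, q) = -29*q - 13/19 = -13/19 - 29*q)
1/(x(B(l(1, 2)), 48) - 37201) = 1/((-13/19 - 29*48) - 37201) = 1/((-13/19 - 1392) - 37201) = 1/(-26461/19 - 37201) = 1/(-733280/19) = -19/733280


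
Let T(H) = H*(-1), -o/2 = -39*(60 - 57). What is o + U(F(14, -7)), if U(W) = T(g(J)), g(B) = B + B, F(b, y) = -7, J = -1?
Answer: 236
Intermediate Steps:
o = 234 (o = -(-78)*(60 - 57) = -(-78)*3 = -2*(-117) = 234)
g(B) = 2*B
T(H) = -H
U(W) = 2 (U(W) = -2*(-1) = -1*(-2) = 2)
o + U(F(14, -7)) = 234 + 2 = 236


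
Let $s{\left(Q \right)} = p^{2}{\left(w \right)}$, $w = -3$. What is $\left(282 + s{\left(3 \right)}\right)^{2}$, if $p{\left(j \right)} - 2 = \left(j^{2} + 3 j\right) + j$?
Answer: $80089$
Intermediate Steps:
$p{\left(j \right)} = 2 + j^{2} + 4 j$ ($p{\left(j \right)} = 2 + \left(\left(j^{2} + 3 j\right) + j\right) = 2 + \left(j^{2} + 4 j\right) = 2 + j^{2} + 4 j$)
$s{\left(Q \right)} = 1$ ($s{\left(Q \right)} = \left(2 + \left(-3\right)^{2} + 4 \left(-3\right)\right)^{2} = \left(2 + 9 - 12\right)^{2} = \left(-1\right)^{2} = 1$)
$\left(282 + s{\left(3 \right)}\right)^{2} = \left(282 + 1\right)^{2} = 283^{2} = 80089$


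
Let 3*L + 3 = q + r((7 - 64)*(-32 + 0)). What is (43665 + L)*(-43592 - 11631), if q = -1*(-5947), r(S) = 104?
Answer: -2522641863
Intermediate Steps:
q = 5947
L = 2016 (L = -1 + (5947 + 104)/3 = -1 + (1/3)*6051 = -1 + 2017 = 2016)
(43665 + L)*(-43592 - 11631) = (43665 + 2016)*(-43592 - 11631) = 45681*(-55223) = -2522641863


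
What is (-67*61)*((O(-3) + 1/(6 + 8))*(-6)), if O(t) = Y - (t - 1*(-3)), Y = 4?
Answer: 698877/7 ≈ 99840.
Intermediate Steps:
O(t) = 1 - t (O(t) = 4 - (t - 1*(-3)) = 4 - (t + 3) = 4 - (3 + t) = 4 + (-3 - t) = 1 - t)
(-67*61)*((O(-3) + 1/(6 + 8))*(-6)) = (-67*61)*(((1 - 1*(-3)) + 1/(6 + 8))*(-6)) = -4087*((1 + 3) + 1/14)*(-6) = -4087*(4 + 1/14)*(-6) = -232959*(-6)/14 = -4087*(-171/7) = 698877/7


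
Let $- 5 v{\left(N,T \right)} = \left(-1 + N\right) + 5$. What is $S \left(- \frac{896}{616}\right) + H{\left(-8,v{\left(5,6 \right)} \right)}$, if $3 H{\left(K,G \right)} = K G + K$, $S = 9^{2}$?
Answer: $- \frac{19088}{165} \approx -115.68$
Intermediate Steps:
$S = 81$
$v{\left(N,T \right)} = - \frac{4}{5} - \frac{N}{5}$ ($v{\left(N,T \right)} = - \frac{\left(-1 + N\right) + 5}{5} = - \frac{4 + N}{5} = - \frac{4}{5} - \frac{N}{5}$)
$H{\left(K,G \right)} = \frac{K}{3} + \frac{G K}{3}$ ($H{\left(K,G \right)} = \frac{K G + K}{3} = \frac{G K + K}{3} = \frac{K + G K}{3} = \frac{K}{3} + \frac{G K}{3}$)
$S \left(- \frac{896}{616}\right) + H{\left(-8,v{\left(5,6 \right)} \right)} = 81 \left(- \frac{896}{616}\right) + \frac{1}{3} \left(-8\right) \left(1 - \frac{9}{5}\right) = 81 \left(\left(-896\right) \frac{1}{616}\right) + \frac{1}{3} \left(-8\right) \left(1 - \frac{9}{5}\right) = 81 \left(- \frac{16}{11}\right) + \frac{1}{3} \left(-8\right) \left(1 - \frac{9}{5}\right) = - \frac{1296}{11} + \frac{1}{3} \left(-8\right) \left(- \frac{4}{5}\right) = - \frac{1296}{11} + \frac{32}{15} = - \frac{19088}{165}$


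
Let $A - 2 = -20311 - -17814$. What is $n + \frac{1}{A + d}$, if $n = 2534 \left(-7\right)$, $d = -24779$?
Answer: $- \frac{483786213}{27274} \approx -17738.0$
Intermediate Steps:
$A = -2495$ ($A = 2 - 2497 = -2495$)
$n = -17738$
$n + \frac{1}{A + d} = -17738 + \frac{1}{-2495 - 24779} = -17738 + \frac{1}{-27274} = -17738 - \frac{1}{27274} = - \frac{483786213}{27274}$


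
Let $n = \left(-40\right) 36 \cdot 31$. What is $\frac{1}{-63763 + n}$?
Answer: $- \frac{1}{108403} \approx -9.2248 \cdot 10^{-6}$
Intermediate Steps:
$n = -44640$ ($n = \left(-1440\right) 31 = -44640$)
$\frac{1}{-63763 + n} = \frac{1}{-63763 - 44640} = \frac{1}{-108403} = - \frac{1}{108403}$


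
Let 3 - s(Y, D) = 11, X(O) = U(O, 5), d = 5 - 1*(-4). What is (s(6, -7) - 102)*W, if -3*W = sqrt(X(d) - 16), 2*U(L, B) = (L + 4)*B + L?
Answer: 110*sqrt(21)/3 ≈ 168.03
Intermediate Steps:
d = 9 (d = 5 + 4 = 9)
U(L, B) = L/2 + B*(4 + L)/2 (U(L, B) = ((L + 4)*B + L)/2 = ((4 + L)*B + L)/2 = (B*(4 + L) + L)/2 = (L + B*(4 + L))/2 = L/2 + B*(4 + L)/2)
X(O) = 10 + 3*O (X(O) = O/2 + 2*5 + (1/2)*5*O = O/2 + 10 + 5*O/2 = 10 + 3*O)
W = -sqrt(21)/3 (W = -sqrt((10 + 3*9) - 16)/3 = -sqrt((10 + 27) - 16)/3 = -sqrt(37 - 16)/3 = -sqrt(21)/3 ≈ -1.5275)
s(Y, D) = -8 (s(Y, D) = 3 - 1*11 = 3 - 11 = -8)
(s(6, -7) - 102)*W = (-8 - 102)*(-sqrt(21)/3) = -(-110)*sqrt(21)/3 = 110*sqrt(21)/3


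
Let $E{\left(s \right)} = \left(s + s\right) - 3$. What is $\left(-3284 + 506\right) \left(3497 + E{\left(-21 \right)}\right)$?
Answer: $-9589656$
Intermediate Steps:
$E{\left(s \right)} = -3 + 2 s$ ($E{\left(s \right)} = 2 s - 3 = -3 + 2 s$)
$\left(-3284 + 506\right) \left(3497 + E{\left(-21 \right)}\right) = \left(-3284 + 506\right) \left(3497 + \left(-3 + 2 \left(-21\right)\right)\right) = - 2778 \left(3497 - 45\right) = \left(-2778\right) 3452 = -9589656$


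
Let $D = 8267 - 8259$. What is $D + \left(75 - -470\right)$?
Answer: $553$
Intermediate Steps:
$D = 8$
$D + \left(75 - -470\right) = 8 + \left(75 - -470\right) = 8 + \left(75 + 470\right) = 8 + 545 = 553$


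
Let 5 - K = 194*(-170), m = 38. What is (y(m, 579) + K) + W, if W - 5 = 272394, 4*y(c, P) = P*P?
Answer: 1556777/4 ≈ 3.8919e+5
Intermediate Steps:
y(c, P) = P²/4 (y(c, P) = (P*P)/4 = P²/4)
W = 272399 (W = 5 + 272394 = 272399)
K = 32985 (K = 5 - 194*(-170) = 5 - 1*(-32980) = 5 + 32980 = 32985)
(y(m, 579) + K) + W = ((¼)*579² + 32985) + 272399 = ((¼)*335241 + 32985) + 272399 = (335241/4 + 32985) + 272399 = 467181/4 + 272399 = 1556777/4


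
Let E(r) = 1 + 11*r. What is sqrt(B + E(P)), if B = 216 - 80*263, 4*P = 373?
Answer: I*sqrt(79189)/2 ≈ 140.7*I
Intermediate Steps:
P = 373/4 (P = (1/4)*373 = 373/4 ≈ 93.250)
B = -20824 (B = 216 - 21040 = -20824)
sqrt(B + E(P)) = sqrt(-20824 + (1 + 11*(373/4))) = sqrt(-20824 + (1 + 4103/4)) = sqrt(-20824 + 4107/4) = sqrt(-79189/4) = I*sqrt(79189)/2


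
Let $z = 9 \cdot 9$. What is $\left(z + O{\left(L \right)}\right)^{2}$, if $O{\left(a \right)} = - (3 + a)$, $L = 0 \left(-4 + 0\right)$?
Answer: $6084$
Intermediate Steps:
$L = 0$ ($L = 0 \left(-4\right) = 0$)
$O{\left(a \right)} = -3 - a$
$z = 81$
$\left(z + O{\left(L \right)}\right)^{2} = \left(81 - 3\right)^{2} = 78^{2} = 6084$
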